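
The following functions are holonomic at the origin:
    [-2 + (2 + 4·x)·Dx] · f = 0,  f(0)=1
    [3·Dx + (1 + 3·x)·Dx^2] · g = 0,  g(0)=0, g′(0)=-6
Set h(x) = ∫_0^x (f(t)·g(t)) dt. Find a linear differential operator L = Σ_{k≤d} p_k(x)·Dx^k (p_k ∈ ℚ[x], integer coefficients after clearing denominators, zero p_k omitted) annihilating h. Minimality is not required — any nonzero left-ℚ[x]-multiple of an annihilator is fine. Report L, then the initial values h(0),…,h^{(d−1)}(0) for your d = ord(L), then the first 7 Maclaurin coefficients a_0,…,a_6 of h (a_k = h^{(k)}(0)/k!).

L = 3·x·Dx + (1 + 2·x)·Dx^2 + (1 + 7·x + 16·x^2 + 12·x^3)·Dx^3  (order 3).
h: a_k = 0, 0, -3, 1, -3/2, 3, -263/40, …
ICs: h(0) = 0, h′(0) = 0, h′′(0) = -6.

f: a_k = 1, 1, -1/2, 1/2, -5/8, 7/8, -21/16, …
g: a_k = 0, -6, 9, -18, 81/2, -486/5, 243, …
L₀ := L_f ⊗_s L_g (sym. prod.), ord ≤ 2.
h=∫₀ˣh₀: take L = L₀·Dx.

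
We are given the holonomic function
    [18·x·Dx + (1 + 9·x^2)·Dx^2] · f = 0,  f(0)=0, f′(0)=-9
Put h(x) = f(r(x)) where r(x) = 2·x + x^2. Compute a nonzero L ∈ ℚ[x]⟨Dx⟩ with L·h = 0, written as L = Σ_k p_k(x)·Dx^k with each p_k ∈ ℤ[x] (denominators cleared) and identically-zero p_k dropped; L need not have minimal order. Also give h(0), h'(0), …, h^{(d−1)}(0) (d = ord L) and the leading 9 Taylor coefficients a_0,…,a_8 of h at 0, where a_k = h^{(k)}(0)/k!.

f: a_k = 0, -9, 0, 27, 0, -729/5, 0, 6561/7, 0, …
f∘r: x↦r, Dx↦Dx/r' in L_f ⇒ L₀.
L = (-1 + 72·x + 144·x^2 + 108·x^3 + 27·x^4)·Dx + (1 + x + 36·x^2 + 72·x^3 + 45·x^4 + 9·x^5)·Dx^2  (order 2).
h: a_k = 0, -18, -9, 216, 324, -22518/5, -11637, 758160/7, 414072, …
ICs: h(0) = 0, h′(0) = -18.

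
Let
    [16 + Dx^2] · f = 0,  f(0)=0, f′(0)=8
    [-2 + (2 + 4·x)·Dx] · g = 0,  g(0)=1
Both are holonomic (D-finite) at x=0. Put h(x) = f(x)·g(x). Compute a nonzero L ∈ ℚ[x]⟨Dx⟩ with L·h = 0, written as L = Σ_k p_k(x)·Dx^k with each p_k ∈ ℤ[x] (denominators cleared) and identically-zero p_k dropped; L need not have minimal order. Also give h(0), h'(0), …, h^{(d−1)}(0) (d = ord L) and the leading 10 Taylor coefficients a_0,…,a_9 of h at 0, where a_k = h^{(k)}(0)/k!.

f: a_k = 0, 8, 0, -64/3, 0, 256/15, 0, -2048/315, 0, 4096/2835, …
g: a_k = 1, 1, -1/2, 1/2, -5/8, 7/8, -21/16, 33/16, -429/128, 715/128, …
L₀ := L_f ⊗_s L_g (sym. prod.), ord ≤ 2.
L = (19 + 64·x + 64·x^2) + (-2 - 4·x)·Dx + (1 + 4·x + 4·x^2)·Dx^2  (order 2).
h: a_k = 0, 8, 8, -76/3, -52/3, 341/15, 67/5, -7687/630, -17/126, -216983/45360, …
ICs: h(0) = 0, h′(0) = 8.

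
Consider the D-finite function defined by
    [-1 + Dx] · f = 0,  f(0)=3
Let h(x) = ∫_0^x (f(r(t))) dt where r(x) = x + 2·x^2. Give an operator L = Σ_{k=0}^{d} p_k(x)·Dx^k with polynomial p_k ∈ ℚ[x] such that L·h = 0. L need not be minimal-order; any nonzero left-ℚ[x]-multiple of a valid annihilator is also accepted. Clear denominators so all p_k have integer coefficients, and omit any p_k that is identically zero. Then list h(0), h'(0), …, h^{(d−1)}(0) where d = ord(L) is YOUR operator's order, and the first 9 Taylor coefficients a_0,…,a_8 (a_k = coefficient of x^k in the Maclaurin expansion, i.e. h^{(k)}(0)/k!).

f: a_k = 3, 3, 3/2, 1/2, 1/8, 1/40, 1/240, 1/1680, 1/13440, …
L₀ from L_f via x↦r, Dx↦r'^{-1}Dx.
h=∫h₀ ⇒ L = L₀·Dx.
L = (-1 - 4·x)·Dx + Dx^2  (order 2).
h: a_k = 0, 3, 3/2, 5/2, 13/8, 73/40, 281/240, 1741/1680, 1697/2688, …
ICs: h(0) = 0, h′(0) = 3.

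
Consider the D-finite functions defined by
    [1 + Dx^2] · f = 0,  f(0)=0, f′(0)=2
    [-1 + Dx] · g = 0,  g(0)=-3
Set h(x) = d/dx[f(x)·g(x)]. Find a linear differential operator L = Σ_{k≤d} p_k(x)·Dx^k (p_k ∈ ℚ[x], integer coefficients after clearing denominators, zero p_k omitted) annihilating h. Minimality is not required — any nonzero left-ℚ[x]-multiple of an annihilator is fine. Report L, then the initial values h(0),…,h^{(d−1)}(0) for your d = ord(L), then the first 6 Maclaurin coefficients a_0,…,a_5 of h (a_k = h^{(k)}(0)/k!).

f: a_k = 0, 2, 0, -1/3, 0, 1/60, …
g: a_k = -3, -3, -3/2, -1/2, -1/8, -1/40, …
Product ⇒ symmetric product L₀, ord ≤ 2.
h=h₀': d/dx-closure on L₀ ⇒ L.
L = 2 - 2·Dx + Dx^2  (order 2).
h: a_k = -6, -12, -6, 0, 1, 2/5, …
ICs: h(0) = -6, h′(0) = -12.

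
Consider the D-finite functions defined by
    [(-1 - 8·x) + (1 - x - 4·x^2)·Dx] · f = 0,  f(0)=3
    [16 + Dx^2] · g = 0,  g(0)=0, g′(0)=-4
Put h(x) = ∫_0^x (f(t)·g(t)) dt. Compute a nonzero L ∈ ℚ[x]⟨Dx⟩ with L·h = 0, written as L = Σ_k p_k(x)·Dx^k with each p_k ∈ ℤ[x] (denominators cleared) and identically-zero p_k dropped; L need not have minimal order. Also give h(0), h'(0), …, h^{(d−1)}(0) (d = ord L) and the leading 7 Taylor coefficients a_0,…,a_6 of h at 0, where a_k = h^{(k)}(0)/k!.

L = (-8 + 16·x + 64·x^2)·Dx + (2 + 16·x)·Dx^2 + (-1 + x + 4·x^2)·Dx^3  (order 3).
h: a_k = 0, 0, -6, -4, -7, -76/5, -178/5, …
ICs: h(0) = 0, h′(0) = 0, h′′(0) = -12.

f: a_k = 3, 3, 15, 27, 87, 195, 543, …
g: a_k = 0, -4, 0, 32/3, 0, -128/15, 0, …
Sym-product of L_f,L_g gives L₀ (≤ ord 2).
h=∫₀ˣh₀: take L = L₀·Dx.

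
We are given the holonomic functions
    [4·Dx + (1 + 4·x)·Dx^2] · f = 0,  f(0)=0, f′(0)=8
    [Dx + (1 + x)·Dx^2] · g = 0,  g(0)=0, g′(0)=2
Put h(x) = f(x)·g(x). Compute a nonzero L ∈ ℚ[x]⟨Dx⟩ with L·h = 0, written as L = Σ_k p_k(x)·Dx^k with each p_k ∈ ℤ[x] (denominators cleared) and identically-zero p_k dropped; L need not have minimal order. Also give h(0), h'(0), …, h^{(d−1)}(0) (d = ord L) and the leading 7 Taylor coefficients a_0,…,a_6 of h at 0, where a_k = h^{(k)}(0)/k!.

L = (136 + 320·x + 256·x^2)·Dx + (290 + 1464·x + 2400·x^2 + 1280·x^3)·Dx^2 + (92 + 740·x + 1992·x^2 + 2240·x^3 + 896·x^4)·Dx^3 + (5 + 58·x + 245·x^2 + 464·x^3 + 400·x^4 + 128·x^5)·Dx^4  (order 4).
h: a_k = 0, 0, 16, -40, 320/3, -940/3, 44408/45, …
ICs: h(0) = 0, h′(0) = 0, h′′(0) = 32, h′′′(0) = -240.

f: a_k = 0, 8, -16, 128/3, -128, 2048/5, -4096/3, …
g: a_k = 0, 2, -1, 2/3, -1/2, 2/5, -1/3, …
f·g: L₀ = L_f ⊗_s L_g, ord ≤ 2·2.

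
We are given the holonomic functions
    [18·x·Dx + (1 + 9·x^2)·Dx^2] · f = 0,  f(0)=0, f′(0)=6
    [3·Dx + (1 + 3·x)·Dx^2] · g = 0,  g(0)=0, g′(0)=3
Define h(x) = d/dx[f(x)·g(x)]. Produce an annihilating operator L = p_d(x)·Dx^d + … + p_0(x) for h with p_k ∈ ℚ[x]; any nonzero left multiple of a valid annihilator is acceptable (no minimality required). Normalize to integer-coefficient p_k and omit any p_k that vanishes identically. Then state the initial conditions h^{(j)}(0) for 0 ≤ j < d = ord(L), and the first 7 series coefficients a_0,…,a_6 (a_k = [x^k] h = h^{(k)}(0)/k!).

L = (648 + 3564·x + 19440·x^2 + 113724·x^3 + 262440·x^4 + 341172·x^5 + 236196·x^7) + (162 + 3348·x + 24948·x^2 + 117612·x^3 + 396576·x^4 + 813564·x^5 + 918540·x^6 + 236196·x^7 + 826686·x^8)·Dx + (36 + 576·x + 5184·x^2 + 25272·x^3 + 87480·x^4 + 227448·x^5 + 419904·x^6 + 472392·x^7 + 236196·x^8 + 472392·x^9)·Dx^2 + (5 + 54·x + 333·x^2 + 1512·x^3 + 5346·x^4 + 14580·x^5 + 30618·x^6 + 52488·x^7 + 59049·x^8 + 39366·x^9 + 59049·x^10)·Dx^3  (order 3).
h: a_k = 0, 36, -81, 0, -405/2, 12636/5, -56133/10, …
ICs: h(0) = 0, h′(0) = 36, h′′(0) = -162.

f: a_k = 0, 6, 0, -18, 0, 486/5, 0, …
g: a_k = 0, 3, -9/2, 9, -81/4, 243/5, -243/2, …
h₀=f·g: eliminate ⇒ L₀, order ≤ 2·2.
h=h₀': d/dx-closure on L₀ ⇒ L.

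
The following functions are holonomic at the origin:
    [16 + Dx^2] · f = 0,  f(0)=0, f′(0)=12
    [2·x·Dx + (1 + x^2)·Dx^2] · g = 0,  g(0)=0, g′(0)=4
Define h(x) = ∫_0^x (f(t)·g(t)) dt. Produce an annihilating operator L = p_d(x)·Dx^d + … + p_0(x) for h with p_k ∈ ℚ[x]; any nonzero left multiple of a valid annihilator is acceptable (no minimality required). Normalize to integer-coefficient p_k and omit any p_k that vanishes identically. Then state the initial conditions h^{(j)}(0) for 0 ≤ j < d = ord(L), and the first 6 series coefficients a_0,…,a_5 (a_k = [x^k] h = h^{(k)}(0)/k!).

L = (5440 + 19136·x^2 + 25856·x^4 + 16384·x^6 + 4096·x^8)·Dx + (1152·x + 3200·x^3 + 3072·x^5 + 1024·x^7)·Dx^2 + (612 + 2252·x^2 + 3168·x^4 + 2048·x^6 + 512·x^8)·Dx^3 + (72·x + 200·x^3 + 192·x^5 + 64·x^7)·Dx^4 + (17 + 66·x^2 + 97·x^4 + 64·x^6 + 16·x^8)·Dx^5  (order 5).
h: a_k = 0, 0, 0, 16, 0, -144/5, …
ICs: h(0) = 0, h′(0) = 0, h′′(0) = 0, h′′′(0) = 96, h′′′′(0) = 0.

f: a_k = 0, 12, 0, -32, 0, 128/5, …
g: a_k = 0, 4, 0, -4/3, 0, 4/5, …
Sym-product of L_f,L_g gives L₀ (≤ ord 4).
h=∫h₀ ⇒ L = L₀·Dx.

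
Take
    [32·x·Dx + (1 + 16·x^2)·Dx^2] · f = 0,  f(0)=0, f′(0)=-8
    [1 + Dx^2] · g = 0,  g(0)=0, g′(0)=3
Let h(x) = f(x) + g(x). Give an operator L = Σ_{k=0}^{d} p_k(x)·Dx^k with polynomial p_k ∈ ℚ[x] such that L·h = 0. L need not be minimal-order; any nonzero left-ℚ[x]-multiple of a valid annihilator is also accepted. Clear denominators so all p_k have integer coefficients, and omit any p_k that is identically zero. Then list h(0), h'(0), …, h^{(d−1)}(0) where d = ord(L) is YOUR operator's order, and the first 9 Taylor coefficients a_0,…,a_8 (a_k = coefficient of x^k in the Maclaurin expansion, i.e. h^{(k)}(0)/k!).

f: a_k = 0, -8, 0, 128/3, 0, -2048/5, 0, 32768/7, 0, …
g: a_k = 0, 3, 0, -1/2, 0, 1/40, 0, -1/1680, 0, …
Weyl lclm of L_f,L_g ⇒ L₀ (ord ≤ 4).
L = (-6112·x + 99328·x^3 + 8192·x^5)·Dx + (-31 + 1072·x^2 + 25344·x^4 + 4096·x^6)·Dx^2 + (-6112·x + 99328·x^3 + 8192·x^5)·Dx^3 + (-31 + 1072·x^2 + 25344·x^4 + 4096·x^6)·Dx^4  (order 4).
h: a_k = 0, -5, 0, 253/6, 0, -16383/40, 0, 7864319/1680, 0, …
ICs: h(0) = 0, h′(0) = -5, h′′(0) = 0, h′′′(0) = 253.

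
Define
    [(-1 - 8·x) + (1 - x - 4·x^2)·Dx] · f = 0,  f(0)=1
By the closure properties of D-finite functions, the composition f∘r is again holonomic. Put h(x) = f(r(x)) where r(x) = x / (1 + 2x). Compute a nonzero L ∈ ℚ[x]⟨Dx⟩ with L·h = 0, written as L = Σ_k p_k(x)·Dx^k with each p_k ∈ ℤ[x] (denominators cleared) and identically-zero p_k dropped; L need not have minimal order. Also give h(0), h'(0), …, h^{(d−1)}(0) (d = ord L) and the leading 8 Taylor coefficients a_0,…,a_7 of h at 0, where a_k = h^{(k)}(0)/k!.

f: a_k = 1, 1, 5, 9, 29, 65, 181, 441, …
h₀=f(r): pull back L_f along r ⇒ L₀.
L = (1 + 10·x) + (-1 - 5·x - 4·x^2 + 4·x^3)·Dx  (order 1).
h: a_k = 1, 1, 3, -7, 27, -95, 339, -1207, …
ICs: h(0) = 1.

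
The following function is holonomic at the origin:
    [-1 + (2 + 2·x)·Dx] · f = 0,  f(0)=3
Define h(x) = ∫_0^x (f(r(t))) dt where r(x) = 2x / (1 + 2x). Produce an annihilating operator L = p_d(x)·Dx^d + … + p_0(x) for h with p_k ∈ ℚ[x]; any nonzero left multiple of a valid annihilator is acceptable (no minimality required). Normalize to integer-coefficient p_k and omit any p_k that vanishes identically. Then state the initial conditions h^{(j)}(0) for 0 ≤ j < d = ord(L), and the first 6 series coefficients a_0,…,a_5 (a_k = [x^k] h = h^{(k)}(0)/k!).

L = -Dx + (1 + 6·x + 8·x^2)·Dx^2  (order 2).
h: a_k = 0, 3, 3/2, -5/2, 39/8, -423/40, …
ICs: h(0) = 0, h′(0) = 3.

f: a_k = 3, 3/2, -3/8, 3/16, -15/128, 21/256, …
f∘r: x↦r, Dx↦Dx/r' in L_f ⇒ L₀.
h=∫h₀ ⇒ L = L₀·Dx.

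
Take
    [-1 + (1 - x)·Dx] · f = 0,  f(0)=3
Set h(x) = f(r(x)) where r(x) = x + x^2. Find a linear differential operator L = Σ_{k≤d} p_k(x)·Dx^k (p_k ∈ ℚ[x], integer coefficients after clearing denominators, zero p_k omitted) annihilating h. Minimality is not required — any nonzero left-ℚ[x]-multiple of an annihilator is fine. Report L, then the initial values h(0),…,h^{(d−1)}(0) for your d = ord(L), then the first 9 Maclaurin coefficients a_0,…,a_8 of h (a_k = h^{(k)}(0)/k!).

f: a_k = 3, 3, 3, 3, 3, 3, 3, 3, 3, …
Substitute x→r, Dx→(1/r')Dx; clear ⇒ L₀.
L = (1 + 2·x) + (-1 + x + x^2)·Dx  (order 1).
h: a_k = 3, 3, 6, 9, 15, 24, 39, 63, 102, …
ICs: h(0) = 3.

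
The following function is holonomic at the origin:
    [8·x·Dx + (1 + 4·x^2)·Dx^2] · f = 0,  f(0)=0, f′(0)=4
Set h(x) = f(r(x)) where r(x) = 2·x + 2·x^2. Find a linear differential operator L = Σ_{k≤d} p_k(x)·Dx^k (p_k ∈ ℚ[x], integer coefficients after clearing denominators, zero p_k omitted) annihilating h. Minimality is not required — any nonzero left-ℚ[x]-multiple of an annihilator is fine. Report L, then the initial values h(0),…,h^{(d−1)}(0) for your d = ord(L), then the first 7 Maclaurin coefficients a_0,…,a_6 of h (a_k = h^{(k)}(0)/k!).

L = (-2 + 32·x + 128·x^2 + 192·x^3 + 96·x^4)·Dx + (1 + 2·x + 16·x^2 + 64·x^3 + 80·x^4 + 32·x^5)·Dx^2  (order 2).
h: a_k = 0, 8, 8, -128/3, -128, 1408/5, 6016/3, …
ICs: h(0) = 0, h′(0) = 8.

f: a_k = 0, 4, 0, -16/3, 0, 64/5, 0, …
Change of var in L_f (x↦r) gives L₀.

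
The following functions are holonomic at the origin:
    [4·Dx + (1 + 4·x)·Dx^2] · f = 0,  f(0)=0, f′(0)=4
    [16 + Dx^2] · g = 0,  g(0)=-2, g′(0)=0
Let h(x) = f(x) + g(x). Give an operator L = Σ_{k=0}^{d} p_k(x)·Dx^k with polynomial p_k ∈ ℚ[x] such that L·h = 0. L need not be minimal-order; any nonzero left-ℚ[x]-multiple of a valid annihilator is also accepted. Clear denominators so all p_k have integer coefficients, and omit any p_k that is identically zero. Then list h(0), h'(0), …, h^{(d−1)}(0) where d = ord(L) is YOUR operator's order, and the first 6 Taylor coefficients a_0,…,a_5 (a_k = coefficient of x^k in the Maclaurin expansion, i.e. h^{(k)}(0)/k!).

L = (448 + 512·x + 1024·x^2)·Dx + (48 + 320·x + 768·x^2 + 1024·x^3)·Dx^2 + (28 + 32·x + 64·x^2)·Dx^3 + (3 + 20·x + 48·x^2 + 64·x^3)·Dx^4  (order 4).
h: a_k = -2, 4, 8, 64/3, -256/3, 1024/5, …
ICs: h(0) = -2, h′(0) = 4, h′′(0) = 16, h′′′(0) = 128.

f: a_k = 0, 4, -8, 64/3, -64, 1024/5, …
g: a_k = -2, 0, 16, 0, -64/3, 0, …
h₀=f+g: left-lcm gives L₀, ord ≤ 4.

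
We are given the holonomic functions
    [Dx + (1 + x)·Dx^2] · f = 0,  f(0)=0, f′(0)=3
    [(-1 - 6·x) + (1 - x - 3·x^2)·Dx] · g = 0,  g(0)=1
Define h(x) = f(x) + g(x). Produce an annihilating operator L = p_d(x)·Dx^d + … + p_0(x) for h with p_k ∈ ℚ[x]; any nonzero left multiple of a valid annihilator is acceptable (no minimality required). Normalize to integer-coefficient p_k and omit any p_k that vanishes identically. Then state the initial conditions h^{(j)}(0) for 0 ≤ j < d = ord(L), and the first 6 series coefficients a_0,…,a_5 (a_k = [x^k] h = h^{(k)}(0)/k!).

L = (-58 - 350·x - 636·x^2 - 756·x^3 - 324·x^4)·Dx + (-40 - 364·x - 976·x^2 - 1632·x^3 - 1530·x^4 - 540·x^5)·Dx^2 + (9 + 31·x + 27·x^2 - 115·x^3 - 345·x^4 - 333·x^5 - 108·x^6)·Dx^3  (order 3).
h: a_k = 1, 4, 5/2, 8, 73/4, 203/5, …
ICs: h(0) = 1, h′(0) = 4, h′′(0) = 5.

f: a_k = 0, 3, -3/2, 1, -3/4, 3/5, …
g: a_k = 1, 1, 4, 7, 19, 40, …
f+g: L₀ = lclm(L_f,L_g), ord ≤ 2+1.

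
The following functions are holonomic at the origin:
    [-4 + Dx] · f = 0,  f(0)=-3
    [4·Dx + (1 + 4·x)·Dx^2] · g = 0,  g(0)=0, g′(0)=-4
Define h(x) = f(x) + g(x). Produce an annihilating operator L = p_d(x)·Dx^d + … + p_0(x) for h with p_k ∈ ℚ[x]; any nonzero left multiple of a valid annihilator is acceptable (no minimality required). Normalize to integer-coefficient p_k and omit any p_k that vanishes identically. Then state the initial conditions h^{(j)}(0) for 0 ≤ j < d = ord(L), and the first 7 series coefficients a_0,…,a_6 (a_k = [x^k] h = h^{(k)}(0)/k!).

L = (-24 - 32·x)·Dx + (2 - 16·x - 32·x^2)·Dx^2 + (1 + 6·x + 8·x^2)·Dx^3  (order 3).
h: a_k = -3, -16, -16, -160/3, 32, -1152/5, 3328/5, …
ICs: h(0) = -3, h′(0) = -16, h′′(0) = -32.

f: a_k = -3, -12, -24, -32, -32, -128/5, -256/15, …
g: a_k = 0, -4, 8, -64/3, 64, -1024/5, 2048/3, …
f+g: L₀ = lclm(L_f,L_g), ord ≤ 1+2.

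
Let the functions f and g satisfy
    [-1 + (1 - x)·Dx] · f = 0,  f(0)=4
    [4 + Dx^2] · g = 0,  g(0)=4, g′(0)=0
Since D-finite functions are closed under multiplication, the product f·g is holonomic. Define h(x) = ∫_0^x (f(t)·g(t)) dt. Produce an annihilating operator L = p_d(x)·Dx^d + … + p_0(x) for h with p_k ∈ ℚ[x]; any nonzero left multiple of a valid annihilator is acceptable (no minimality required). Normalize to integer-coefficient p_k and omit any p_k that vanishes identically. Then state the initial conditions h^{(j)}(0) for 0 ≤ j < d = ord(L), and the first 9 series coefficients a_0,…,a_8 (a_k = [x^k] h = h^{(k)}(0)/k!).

f: a_k = 4, 4, 4, 4, 4, 4, 4, 4, 4, …
g: a_k = 4, 0, -8, 0, 8/3, 0, -16/45, 0, 8/315, …
f·g: L₀ = L_f ⊗_s L_g, ord ≤ 1·2.
∫: right-multiply L₀ by Dx.
L = (-4 + 4·x)·Dx + 2·Dx^2 + (-1 + x)·Dx^3  (order 3).
h: a_k = 0, 16, 8, -16/3, -4, -16/15, -8/9, -304/315, -38/45, …
ICs: h(0) = 0, h′(0) = 16, h′′(0) = 16.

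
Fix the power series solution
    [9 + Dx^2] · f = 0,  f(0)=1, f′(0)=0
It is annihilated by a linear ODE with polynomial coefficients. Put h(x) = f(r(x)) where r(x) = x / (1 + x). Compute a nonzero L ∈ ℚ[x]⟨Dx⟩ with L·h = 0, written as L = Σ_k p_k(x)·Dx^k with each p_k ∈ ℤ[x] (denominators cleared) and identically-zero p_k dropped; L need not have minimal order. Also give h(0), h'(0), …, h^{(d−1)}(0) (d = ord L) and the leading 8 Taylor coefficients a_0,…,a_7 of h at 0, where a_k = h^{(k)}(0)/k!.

f: a_k = 1, 0, -9/2, 0, 27/8, 0, -81/80, 0, …
Change of var in L_f (x↦r) gives L₀.
L = 9 + (2 + 6·x + 6·x^2 + 2·x^3)·Dx + (1 + 4·x + 6·x^2 + 4·x^3 + x^4)·Dx^2  (order 2).
h: a_k = 1, 0, -9/2, 9, -81/8, 9/2, 819/80, -1377/40, …
ICs: h(0) = 1, h′(0) = 0.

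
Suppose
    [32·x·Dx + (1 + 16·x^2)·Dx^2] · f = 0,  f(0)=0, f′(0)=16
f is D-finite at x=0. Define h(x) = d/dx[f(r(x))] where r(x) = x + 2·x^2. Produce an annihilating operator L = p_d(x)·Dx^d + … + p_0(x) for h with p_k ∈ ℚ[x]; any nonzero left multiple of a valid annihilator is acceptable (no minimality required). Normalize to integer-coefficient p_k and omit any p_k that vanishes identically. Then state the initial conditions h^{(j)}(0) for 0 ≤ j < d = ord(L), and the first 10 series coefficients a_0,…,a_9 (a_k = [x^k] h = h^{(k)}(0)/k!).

f: a_k = 0, 16, 0, -256/3, 0, 4096/5, 0, -65536/7, 0, 1048576/9, …
L₀ from L_f via x↦r, Dx↦r'^{-1}Dx.
h₀' ⇒ L via d/dx closure of L₀.
L = (-4 + 32·x + 256·x^2 + 768·x^3 + 768·x^4) + (1 + 4·x + 16·x^2 + 128·x^3 + 320·x^4 + 256·x^5)·Dx  (order 1).
h: a_k = 16, 64, -256, -2048, -1024, 45056, 163840, -524288, -5439488, -4980736, …
ICs: h(0) = 16.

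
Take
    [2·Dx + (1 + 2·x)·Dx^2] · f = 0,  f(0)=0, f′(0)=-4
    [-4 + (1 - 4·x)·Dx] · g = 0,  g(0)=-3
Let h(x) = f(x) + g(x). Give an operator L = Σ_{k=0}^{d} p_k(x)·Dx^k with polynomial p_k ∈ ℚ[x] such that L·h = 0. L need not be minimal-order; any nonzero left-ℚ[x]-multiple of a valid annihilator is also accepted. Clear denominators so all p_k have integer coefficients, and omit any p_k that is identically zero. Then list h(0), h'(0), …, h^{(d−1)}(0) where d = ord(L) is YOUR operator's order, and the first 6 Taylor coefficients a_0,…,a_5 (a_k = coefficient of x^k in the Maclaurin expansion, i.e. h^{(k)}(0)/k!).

L = (-128 - 64·x)·Dx + (-44 - 224·x - 128·x^2)·Dx^2 + (5 - 6·x - 48·x^2 - 32·x^3)·Dx^3  (order 3).
h: a_k = -3, -16, -44, -592/3, -760, -15424/5, …
ICs: h(0) = -3, h′(0) = -16, h′′(0) = -88.

f: a_k = 0, -4, 4, -16/3, 8, -64/5, …
g: a_k = -3, -12, -48, -192, -768, -3072, …
f+g: L₀ = lclm(L_f,L_g), ord ≤ 2+1.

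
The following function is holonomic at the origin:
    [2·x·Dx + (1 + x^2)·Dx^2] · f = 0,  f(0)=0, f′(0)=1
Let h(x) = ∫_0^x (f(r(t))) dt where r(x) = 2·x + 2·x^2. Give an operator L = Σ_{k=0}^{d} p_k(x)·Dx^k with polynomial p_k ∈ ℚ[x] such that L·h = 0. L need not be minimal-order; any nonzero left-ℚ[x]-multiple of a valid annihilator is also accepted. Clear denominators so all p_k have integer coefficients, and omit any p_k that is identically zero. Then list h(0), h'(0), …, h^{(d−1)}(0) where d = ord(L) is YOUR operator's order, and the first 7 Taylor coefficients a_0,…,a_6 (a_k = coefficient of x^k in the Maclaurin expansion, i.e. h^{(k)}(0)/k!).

L = (-2 + 8·x + 32·x^2 + 48·x^3 + 24·x^4)·Dx^2 + (1 + 2·x + 4·x^2 + 16·x^3 + 20·x^4 + 8·x^5)·Dx^3  (order 3).
h: a_k = 0, 0, 1, 2/3, -2/3, -8/5, -4/15, …
ICs: h(0) = 0, h′(0) = 0, h′′(0) = 2.

f: a_k = 0, 1, 0, -1/3, 0, 1/5, 0, …
Substitute x→r, Dx→(1/r')Dx; clear ⇒ L₀.
Integrate: L := L₀·Dx.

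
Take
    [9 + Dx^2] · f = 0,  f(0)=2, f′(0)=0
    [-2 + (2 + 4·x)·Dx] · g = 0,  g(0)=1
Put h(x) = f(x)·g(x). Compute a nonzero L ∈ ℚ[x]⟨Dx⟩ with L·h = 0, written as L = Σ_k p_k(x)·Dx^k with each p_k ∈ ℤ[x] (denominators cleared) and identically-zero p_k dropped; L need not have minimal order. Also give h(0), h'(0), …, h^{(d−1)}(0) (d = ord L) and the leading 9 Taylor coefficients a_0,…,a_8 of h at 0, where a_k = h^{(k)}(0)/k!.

L = (12 + 36·x + 36·x^2) + (-2 - 4·x)·Dx + (1 + 4·x + 4·x^2)·Dx^2  (order 2).
h: a_k = 2, 2, -10, -8, 10, 4, -12/5, -12/5, 78/35, …
ICs: h(0) = 2, h′(0) = 2.

f: a_k = 2, 0, -9, 0, 27/4, 0, -81/40, 0, 729/2240, …
g: a_k = 1, 1, -1/2, 1/2, -5/8, 7/8, -21/16, 33/16, -429/128, …
Sym-product of L_f,L_g gives L₀ (≤ ord 2).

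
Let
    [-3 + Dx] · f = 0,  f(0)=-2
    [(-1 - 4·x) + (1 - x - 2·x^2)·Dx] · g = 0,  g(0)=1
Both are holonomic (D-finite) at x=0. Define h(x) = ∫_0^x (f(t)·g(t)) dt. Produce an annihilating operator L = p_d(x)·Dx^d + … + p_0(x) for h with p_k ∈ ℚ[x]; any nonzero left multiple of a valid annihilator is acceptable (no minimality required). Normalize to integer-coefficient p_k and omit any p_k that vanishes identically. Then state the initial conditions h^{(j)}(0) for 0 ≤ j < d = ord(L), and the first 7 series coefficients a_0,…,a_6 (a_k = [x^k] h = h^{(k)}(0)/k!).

L = (4 + x - 6·x^2)·Dx + (-1 + x + 2·x^2)·Dx^2  (order 2).
h: a_k = 0, -2, -4, -7, -23/2, -379/20, -159/5, …
ICs: h(0) = 0, h′(0) = -2.

f: a_k = -2, -6, -9, -9, -27/4, -81/20, -81/40, …
g: a_k = 1, 1, 3, 5, 11, 21, 43, …
Product ⇒ symmetric product L₀, ord ≤ 1.
h=∫h₀ ⇒ L = L₀·Dx.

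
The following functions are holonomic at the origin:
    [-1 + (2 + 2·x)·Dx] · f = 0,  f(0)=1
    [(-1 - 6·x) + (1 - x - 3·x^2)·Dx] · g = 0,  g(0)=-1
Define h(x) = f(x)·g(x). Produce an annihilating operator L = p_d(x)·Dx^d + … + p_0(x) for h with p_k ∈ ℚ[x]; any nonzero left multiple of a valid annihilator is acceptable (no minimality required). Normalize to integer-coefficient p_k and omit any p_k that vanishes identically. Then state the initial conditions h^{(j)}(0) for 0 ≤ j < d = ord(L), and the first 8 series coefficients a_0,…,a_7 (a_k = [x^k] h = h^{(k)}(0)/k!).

f: a_k = 1, 1/2, -1/8, 1/16, -5/128, 7/256, -21/1024, 33/2048, …
g: a_k = -1, -1, -4, -7, -19, -40, -97, -217, …
f·g: L₀ = L_f ⊗_s L_g, ord ≤ 1·1.
L = (3 + 13·x + 9·x^2) + (-2 + 8·x^2 + 6·x^3)·Dx  (order 1).
h: a_k = -1, -3/2, -35/8, -143/16, -2819/128, -12509/256, -117671/1024, -535591/2048, …
ICs: h(0) = -1.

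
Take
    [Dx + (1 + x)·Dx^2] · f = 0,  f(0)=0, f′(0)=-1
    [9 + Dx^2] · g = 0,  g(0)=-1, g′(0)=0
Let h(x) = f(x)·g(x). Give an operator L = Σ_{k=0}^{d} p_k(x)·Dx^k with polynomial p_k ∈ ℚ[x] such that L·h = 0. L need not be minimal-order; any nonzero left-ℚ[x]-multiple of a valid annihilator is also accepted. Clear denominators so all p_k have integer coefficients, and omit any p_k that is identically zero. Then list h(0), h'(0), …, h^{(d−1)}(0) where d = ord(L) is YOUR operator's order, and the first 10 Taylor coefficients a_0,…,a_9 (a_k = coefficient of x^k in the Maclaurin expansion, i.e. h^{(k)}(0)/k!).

L = (2493 + 10854·x + 17091·x^2 + 11664·x^3 + 2916·x^4) + (612 + 1908·x + 1944·x^2 + 648·x^3)·Dx + (592 + 2484·x + 3834·x^2 + 2592·x^3 + 648·x^4)·Dx^2 + (68 + 212·x + 216·x^2 + 72·x^3)·Dx^3 + (35 + 142·x + 215·x^2 + 144·x^3 + 36·x^4)·Dx^4  (order 4).
h: a_k = 0, 1, -1/2, -25/6, 2, 83/40, -35/48, -361/560, 23/80, -1271/40320, …
ICs: h(0) = 0, h′(0) = 1, h′′(0) = -1, h′′′(0) = -25.

f: a_k = 0, -1, 1/2, -1/3, 1/4, -1/5, 1/6, -1/7, 1/8, -1/9, …
g: a_k = -1, 0, 9/2, 0, -27/8, 0, 81/80, 0, -729/4480, 0, …
L₀ := L_f ⊗_s L_g (sym. prod.), ord ≤ 4.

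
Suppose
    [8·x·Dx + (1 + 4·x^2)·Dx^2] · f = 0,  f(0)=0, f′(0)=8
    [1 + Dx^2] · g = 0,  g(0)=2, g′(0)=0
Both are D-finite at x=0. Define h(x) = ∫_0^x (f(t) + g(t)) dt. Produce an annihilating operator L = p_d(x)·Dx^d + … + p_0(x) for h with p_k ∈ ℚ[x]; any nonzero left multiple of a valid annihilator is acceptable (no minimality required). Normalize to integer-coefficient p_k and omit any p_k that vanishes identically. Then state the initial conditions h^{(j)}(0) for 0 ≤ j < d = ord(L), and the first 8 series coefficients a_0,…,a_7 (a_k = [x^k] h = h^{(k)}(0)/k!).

f: a_k = 0, 8, 0, -32/3, 0, 128/5, 0, -512/7, …
g: a_k = 2, 0, -1, 0, 1/12, 0, -1/360, 0, …
L₀ := lclm(L_f,L_g); ord L₀ ≤ 2+2.
∫: right-multiply L₀ by Dx.
L = (-376·x + 1600·x^3 + 128·x^5)·Dx^2 + (-7 + 76·x^2 + 432·x^4 + 64·x^6)·Dx^3 + (-376·x + 1600·x^3 + 128·x^5)·Dx^4 + (-7 + 76·x^2 + 432·x^4 + 64·x^6)·Dx^5  (order 5).
h: a_k = 0, 2, 4, -1/3, -8/3, 1/60, 64/15, -1/2520, …
ICs: h(0) = 0, h′(0) = 2, h′′(0) = 8, h′′′(0) = -2, h′′′′(0) = -64.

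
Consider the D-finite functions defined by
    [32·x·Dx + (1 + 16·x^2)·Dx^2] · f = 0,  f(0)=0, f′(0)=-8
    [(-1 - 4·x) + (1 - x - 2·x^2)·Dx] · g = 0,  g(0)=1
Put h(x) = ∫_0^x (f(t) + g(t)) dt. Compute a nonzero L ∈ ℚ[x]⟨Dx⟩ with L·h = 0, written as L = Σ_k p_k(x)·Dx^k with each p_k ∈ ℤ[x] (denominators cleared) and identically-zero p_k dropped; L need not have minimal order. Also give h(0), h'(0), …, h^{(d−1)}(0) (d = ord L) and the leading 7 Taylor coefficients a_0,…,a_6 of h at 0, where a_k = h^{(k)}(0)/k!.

L = (96 - 384·x - 6912·x^2 - 15360·x^3 - 40704·x^4 - 12288·x^6)·Dx^2 + (-31 - 104·x + 392·x^2 - 736·x^3 - 14912·x^4 - 27904·x^5 - 3072·x^6 - 12288·x^7)·Dx^3 + (3 + 19·x + 128·x^2 + 152·x^3 + 1128·x^4 - 2496·x^5 - 2560·x^6 - 1024·x^7 - 2048·x^8)·Dx^4  (order 4).
h: a_k = 0, 1, -7/2, 1, 143/12, 11/5, -1943/30, …
ICs: h(0) = 0, h′(0) = 1, h′′(0) = -7, h′′′(0) = 6.

f: a_k = 0, -8, 0, 128/3, 0, -2048/5, 0, …
g: a_k = 1, 1, 3, 5, 11, 21, 43, …
h₀=f+g: left-lcm gives L₀, ord ≤ 3.
∫: right-multiply L₀ by Dx.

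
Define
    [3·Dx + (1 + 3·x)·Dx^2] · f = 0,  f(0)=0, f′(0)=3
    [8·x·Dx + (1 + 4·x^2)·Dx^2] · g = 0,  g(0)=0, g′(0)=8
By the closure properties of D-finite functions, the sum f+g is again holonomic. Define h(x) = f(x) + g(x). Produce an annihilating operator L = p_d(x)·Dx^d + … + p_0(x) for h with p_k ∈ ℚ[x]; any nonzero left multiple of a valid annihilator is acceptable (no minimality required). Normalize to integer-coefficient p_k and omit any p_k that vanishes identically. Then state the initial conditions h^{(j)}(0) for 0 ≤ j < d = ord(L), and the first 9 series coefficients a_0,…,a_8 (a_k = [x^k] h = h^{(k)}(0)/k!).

L = (-24 - 216·x + 288·x^2 + 288·x^3)·Dx + (-26 - 48·x - 120·x^2 + 576·x^3 + 576·x^4)·Dx^2 + (-3 - x + 24·x^2 + 32·x^3 + 144·x^4 + 144·x^5)·Dx^3  (order 3).
h: a_k = 0, 11, -9/2, -5/3, -81/4, 371/5, -243/2, 1675/7, -6561/8, …
ICs: h(0) = 0, h′(0) = 11, h′′(0) = -9.

f: a_k = 0, 3, -9/2, 9, -81/4, 243/5, -243/2, 2187/7, -6561/8, …
g: a_k = 0, 8, 0, -32/3, 0, 128/5, 0, -512/7, 0, …
f+g: L₀ = lclm(L_f,L_g), ord ≤ 2+2.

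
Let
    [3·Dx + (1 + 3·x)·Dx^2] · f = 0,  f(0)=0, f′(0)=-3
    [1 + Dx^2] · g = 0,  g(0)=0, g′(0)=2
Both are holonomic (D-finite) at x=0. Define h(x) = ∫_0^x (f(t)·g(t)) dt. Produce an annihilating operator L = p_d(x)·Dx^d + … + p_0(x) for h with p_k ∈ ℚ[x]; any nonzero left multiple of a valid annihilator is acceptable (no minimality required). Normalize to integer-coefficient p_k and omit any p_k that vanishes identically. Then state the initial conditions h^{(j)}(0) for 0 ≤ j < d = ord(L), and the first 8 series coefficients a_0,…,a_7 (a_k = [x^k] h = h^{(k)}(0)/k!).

f: a_k = 0, -3, 9/2, -9, 81/4, -243/5, 243/2, -2187/7, …
g: a_k = 0, 2, 0, -1/3, 0, 1/60, 0, -1/2520, …
f·g: L₀ = L_f ⊗_s L_g, ord ≤ 2·2.
∫: right-multiply L₀ by Dx.
L = (-203 - 222·x - 189·x^2 + 432·x^3 + 324·x^4)·Dx + (-84 - 108·x + 648·x^2 + 648·x^3)·Dx^2 + (-208 - 228·x - 54·x^2 + 864·x^3 + 648·x^4)·Dx^3 + (-84 - 108·x + 648·x^2 + 648·x^3)·Dx^4 + (-5 - 6·x + 135·x^2 + 432·x^3 + 324·x^4)·Dx^5  (order 5).
h: a_k = 0, 0, 0, -2, 9/4, -17/5, 13/2, -377/28, …
ICs: h(0) = 0, h′(0) = 0, h′′(0) = 0, h′′′(0) = -12, h′′′′(0) = 54.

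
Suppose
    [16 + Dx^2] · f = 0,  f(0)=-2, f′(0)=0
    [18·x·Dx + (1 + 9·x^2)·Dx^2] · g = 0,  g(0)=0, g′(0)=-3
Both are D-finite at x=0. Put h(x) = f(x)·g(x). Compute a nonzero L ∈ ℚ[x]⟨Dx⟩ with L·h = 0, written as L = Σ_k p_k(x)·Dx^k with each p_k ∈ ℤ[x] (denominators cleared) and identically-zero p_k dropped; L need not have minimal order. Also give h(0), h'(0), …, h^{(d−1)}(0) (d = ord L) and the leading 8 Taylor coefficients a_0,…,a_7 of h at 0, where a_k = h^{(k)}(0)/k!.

f: a_k = -2, 0, 16, 0, -64/3, 0, 512/45, 0, …
g: a_k = 0, -3, 0, 9, 0, -243/5, 0, 2187/7, …
L₀ := L_f ⊗_s L_g (sym. prod.), ord ≤ 4.
L = (20800 + 494784·x^2 + 2923776·x^4 + 11943936·x^6 + 26873856·x^8) + (19584·x + 342144·x^3 + 2239488·x^5 + 6718464·x^7)·Dx + (1700 + 42732·x^2 + 318816·x^4 + 1492992·x^6 + 3359232·x^8)·Dx^2 + (1224·x + 21384·x^3 + 139968·x^5 + 419904·x^7)·Dx^3 + (25 + 738·x^2 + 8505·x^4 + 46656·x^6 + 104976·x^8)·Dx^4  (order 4).
h: a_k = 0, 6, 0, -66, 0, 1526/5, 0, -171002/105, …
ICs: h(0) = 0, h′(0) = 6, h′′(0) = 0, h′′′(0) = -396.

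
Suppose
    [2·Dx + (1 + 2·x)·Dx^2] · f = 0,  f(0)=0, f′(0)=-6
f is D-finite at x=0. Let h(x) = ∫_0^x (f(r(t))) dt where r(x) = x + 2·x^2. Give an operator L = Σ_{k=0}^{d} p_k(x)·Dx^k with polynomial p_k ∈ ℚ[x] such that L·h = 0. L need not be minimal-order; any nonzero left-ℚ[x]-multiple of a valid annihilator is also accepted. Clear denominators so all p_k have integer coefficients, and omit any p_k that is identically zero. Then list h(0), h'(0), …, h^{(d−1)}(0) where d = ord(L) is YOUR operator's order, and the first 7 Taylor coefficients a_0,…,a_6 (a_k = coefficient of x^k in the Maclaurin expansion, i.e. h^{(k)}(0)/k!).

L = (-2 + 8·x + 16·x^2)·Dx^2 + (1 + 6·x + 12·x^2 + 16·x^3)·Dx^3  (order 3).
h: a_k = 0, 0, -3, -2, 4, -12/5, -16/5, …
ICs: h(0) = 0, h′(0) = 0, h′′(0) = -6.

f: a_k = 0, -6, 6, -8, 12, -96/5, 32, …
L₀ from L_f via x↦r, Dx↦r'^{-1}Dx.
Integrate: L := L₀·Dx.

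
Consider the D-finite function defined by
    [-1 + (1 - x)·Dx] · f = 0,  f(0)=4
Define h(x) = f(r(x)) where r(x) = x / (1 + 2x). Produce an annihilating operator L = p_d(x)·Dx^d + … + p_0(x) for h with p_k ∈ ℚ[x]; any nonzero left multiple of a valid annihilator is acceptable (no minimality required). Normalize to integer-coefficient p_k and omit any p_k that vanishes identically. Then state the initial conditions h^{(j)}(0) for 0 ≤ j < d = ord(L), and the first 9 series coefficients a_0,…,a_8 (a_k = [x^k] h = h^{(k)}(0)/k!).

f: a_k = 4, 4, 4, 4, 4, 4, 4, 4, 4, …
h₀=f(r): pull back L_f along r ⇒ L₀.
L = -1 + (1 + 3·x + 2·x^2)·Dx  (order 1).
h: a_k = 4, 4, -4, 4, -4, 4, -4, 4, -4, …
ICs: h(0) = 4.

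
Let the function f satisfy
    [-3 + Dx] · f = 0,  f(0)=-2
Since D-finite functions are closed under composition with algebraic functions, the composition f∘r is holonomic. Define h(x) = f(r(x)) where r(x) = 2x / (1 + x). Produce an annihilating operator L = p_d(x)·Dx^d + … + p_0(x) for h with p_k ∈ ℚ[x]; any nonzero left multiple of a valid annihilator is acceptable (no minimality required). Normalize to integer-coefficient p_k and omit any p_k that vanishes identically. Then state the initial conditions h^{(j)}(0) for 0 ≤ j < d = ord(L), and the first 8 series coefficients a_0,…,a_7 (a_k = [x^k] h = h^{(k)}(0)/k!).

f: a_k = -2, -6, -9, -9, -27/4, -81/20, -81/40, -243/280, …
Substitute x→r, Dx→(1/r')Dx; clear ⇒ L₀.
L = -6 + (1 + 2·x + x^2)·Dx  (order 1).
h: a_k = -2, -12, -24, -12, 12, 12/5, -48/5, 228/35, …
ICs: h(0) = -2.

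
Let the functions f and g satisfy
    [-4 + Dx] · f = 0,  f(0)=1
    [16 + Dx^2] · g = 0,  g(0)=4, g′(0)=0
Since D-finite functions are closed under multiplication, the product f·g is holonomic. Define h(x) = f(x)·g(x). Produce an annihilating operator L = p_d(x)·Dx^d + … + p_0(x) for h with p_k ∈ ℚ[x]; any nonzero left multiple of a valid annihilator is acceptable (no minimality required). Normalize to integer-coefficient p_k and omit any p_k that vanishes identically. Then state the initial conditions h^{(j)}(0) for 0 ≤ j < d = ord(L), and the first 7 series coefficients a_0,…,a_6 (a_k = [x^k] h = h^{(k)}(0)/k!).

f: a_k = 1, 4, 8, 32/3, 32/3, 128/15, 256/45, …
g: a_k = 4, 0, -32, 0, 128/3, 0, -1024/45, …
Product ⇒ symmetric product L₀, ord ≤ 2.
L = 32 - 8·Dx + Dx^2  (order 2).
h: a_k = 4, 16, 0, -256/3, -512/3, -2048/15, 0, …
ICs: h(0) = 4, h′(0) = 16.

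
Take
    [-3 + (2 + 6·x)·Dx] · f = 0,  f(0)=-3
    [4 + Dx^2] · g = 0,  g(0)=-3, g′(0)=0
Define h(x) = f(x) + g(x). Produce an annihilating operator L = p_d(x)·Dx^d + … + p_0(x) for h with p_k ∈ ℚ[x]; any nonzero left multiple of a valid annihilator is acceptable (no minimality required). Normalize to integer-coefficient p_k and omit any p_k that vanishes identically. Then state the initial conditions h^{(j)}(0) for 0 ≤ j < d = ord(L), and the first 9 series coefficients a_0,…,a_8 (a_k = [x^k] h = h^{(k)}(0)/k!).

L = (-516 - 1152·x - 1728·x^2) + (56 + 936·x + 3456·x^2 + 3456·x^3)·Dx + (-129 - 288·x - 432·x^2)·Dx^2 + (14 + 234·x + 864·x^2 + 864·x^3)·Dx^3  (order 3).
h: a_k = -6, -9/2, 75/8, -81/16, 959/128, -5103/256, 693001/15360, -216513/2048, 886555199/3440640, …
ICs: h(0) = -6, h′(0) = -9/2, h′′(0) = 75/4.

f: a_k = -3, -9/2, 27/8, -81/16, 1215/128, -5103/256, 45927/1024, -216513/2048, 8444007/32768, …
g: a_k = -3, 0, 6, 0, -2, 0, 4/15, 0, -2/105, …
L₀ := lclm(L_f,L_g); ord L₀ ≤ 1+2.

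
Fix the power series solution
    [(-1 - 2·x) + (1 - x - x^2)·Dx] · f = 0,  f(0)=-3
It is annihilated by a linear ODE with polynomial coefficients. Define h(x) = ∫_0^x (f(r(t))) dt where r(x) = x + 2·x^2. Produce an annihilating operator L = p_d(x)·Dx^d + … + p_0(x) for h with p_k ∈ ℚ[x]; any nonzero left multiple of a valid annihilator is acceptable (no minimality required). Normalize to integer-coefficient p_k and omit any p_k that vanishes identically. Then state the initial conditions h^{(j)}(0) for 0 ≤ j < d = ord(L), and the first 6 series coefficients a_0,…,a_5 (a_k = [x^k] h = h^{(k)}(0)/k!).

L = (1 + 6·x + 12·x^2 + 16·x^3)·Dx + (-1 + x + 3·x^2 + 4·x^3 + 4·x^4)·Dx^2  (order 2).
h: a_k = 0, -3, -3/2, -4, -33/4, -93/5, …
ICs: h(0) = 0, h′(0) = -3.

f: a_k = -3, -3, -6, -9, -15, -24, …
L₀ from L_f via x↦r, Dx↦r'^{-1}Dx.
h=∫₀ˣh₀: take L = L₀·Dx.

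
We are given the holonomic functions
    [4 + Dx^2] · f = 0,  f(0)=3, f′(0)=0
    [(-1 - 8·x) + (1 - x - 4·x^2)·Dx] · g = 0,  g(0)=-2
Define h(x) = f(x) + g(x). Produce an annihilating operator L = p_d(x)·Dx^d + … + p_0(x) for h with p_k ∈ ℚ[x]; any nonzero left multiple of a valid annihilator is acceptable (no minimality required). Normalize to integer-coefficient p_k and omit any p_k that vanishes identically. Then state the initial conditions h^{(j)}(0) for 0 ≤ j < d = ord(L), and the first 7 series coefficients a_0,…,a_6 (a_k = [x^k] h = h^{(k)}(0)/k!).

f: a_k = 3, 0, -6, 0, 2, 0, -4/15, …
g: a_k = -2, -2, -10, -18, -58, -130, -362, …
f+g: L₀ = lclm(L_f,L_g), ord ≤ 2+1.
L = (-116 - 1008·x - 968·x^2 - 2688·x^3 - 640·x^4 - 1024·x^5) + (28 + 4·x - 8·x^2 - 200·x^3 - 480·x^4 - 384·x^5 - 512·x^6)·Dx + (-29 - 252·x - 242·x^2 - 672·x^3 - 160·x^4 - 256·x^5)·Dx^2 + (7 + x - 2·x^2 - 50·x^3 - 120·x^4 - 96·x^5 - 128·x^6)·Dx^3  (order 3).
h: a_k = 1, -2, -16, -18, -56, -130, -5434/15, …
ICs: h(0) = 1, h′(0) = -2, h′′(0) = -32.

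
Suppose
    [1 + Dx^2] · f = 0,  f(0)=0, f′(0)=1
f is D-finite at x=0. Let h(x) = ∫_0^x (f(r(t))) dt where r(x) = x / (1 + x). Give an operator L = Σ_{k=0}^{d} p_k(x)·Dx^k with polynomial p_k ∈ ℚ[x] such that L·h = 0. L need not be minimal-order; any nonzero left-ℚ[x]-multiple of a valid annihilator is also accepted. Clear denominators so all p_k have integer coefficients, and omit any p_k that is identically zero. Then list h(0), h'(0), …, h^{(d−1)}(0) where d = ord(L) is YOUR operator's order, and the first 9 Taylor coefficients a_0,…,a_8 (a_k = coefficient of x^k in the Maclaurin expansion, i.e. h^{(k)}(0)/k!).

L = Dx + (2 + 6·x + 6·x^2 + 2·x^3)·Dx^2 + (1 + 4·x + 6·x^2 + 4·x^3 + x^4)·Dx^3  (order 3).
h: a_k = 0, 0, 1/2, -1/3, 5/24, -1/10, 1/720, 5/56, -6931/40320, …
ICs: h(0) = 0, h′(0) = 0, h′′(0) = 1.

f: a_k = 0, 1, 0, -1/6, 0, 1/120, 0, -1/5040, 0, …
Change of var in L_f (x↦r) gives L₀.
Integrate: L := L₀·Dx.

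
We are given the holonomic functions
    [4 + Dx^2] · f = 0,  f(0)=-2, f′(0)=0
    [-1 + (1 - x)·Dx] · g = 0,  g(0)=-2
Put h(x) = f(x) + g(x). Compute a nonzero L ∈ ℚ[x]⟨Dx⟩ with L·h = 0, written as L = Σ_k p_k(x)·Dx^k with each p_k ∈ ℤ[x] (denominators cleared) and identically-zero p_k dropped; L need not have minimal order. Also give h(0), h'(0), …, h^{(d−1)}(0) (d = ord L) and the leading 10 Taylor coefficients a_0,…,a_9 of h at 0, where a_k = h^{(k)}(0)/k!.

f: a_k = -2, 0, 4, 0, -4/3, 0, 8/45, 0, -4/315, 0, …
g: a_k = -2, -2, -2, -2, -2, -2, -2, -2, -2, -2, …
L₀ := lclm(L_f,L_g); ord L₀ ≤ 2+1.
L = (-20 + 16·x - 8·x^2) + (12 - 28·x + 24·x^2 - 8·x^3)·Dx + (-5 + 4·x - 2·x^2)·Dx^2 + (3 - 7·x + 6·x^2 - 2·x^3)·Dx^3  (order 3).
h: a_k = -4, -2, 2, -2, -10/3, -2, -82/45, -2, -634/315, -2, …
ICs: h(0) = -4, h′(0) = -2, h′′(0) = 4.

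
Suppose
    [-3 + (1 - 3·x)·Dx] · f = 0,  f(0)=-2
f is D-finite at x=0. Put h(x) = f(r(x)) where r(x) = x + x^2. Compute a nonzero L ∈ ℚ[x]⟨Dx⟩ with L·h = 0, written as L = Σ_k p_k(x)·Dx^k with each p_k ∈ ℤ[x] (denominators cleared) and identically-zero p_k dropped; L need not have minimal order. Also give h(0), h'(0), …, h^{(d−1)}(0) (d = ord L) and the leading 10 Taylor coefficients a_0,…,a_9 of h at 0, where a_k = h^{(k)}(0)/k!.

f: a_k = -2, -6, -18, -54, -162, -486, -1458, -4374, -13122, -39366, …
Change of var in L_f (x↦r) gives L₀.
L = (3 + 6·x) + (-1 + 3·x + 3·x^2)·Dx  (order 1).
h: a_k = -2, -6, -24, -90, -342, -1296, -4914, -18630, -70632, -267786, …
ICs: h(0) = -2.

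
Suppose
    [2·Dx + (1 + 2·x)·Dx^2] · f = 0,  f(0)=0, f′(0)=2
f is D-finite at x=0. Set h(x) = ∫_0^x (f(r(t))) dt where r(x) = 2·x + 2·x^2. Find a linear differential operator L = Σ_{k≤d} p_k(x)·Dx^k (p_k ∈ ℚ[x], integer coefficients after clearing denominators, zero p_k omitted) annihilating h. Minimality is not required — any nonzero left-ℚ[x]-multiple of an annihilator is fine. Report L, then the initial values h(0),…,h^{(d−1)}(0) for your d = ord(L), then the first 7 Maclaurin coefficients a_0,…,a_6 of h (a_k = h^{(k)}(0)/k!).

L = 2·Dx^2 + (1 + 2·x)·Dx^3  (order 3).
h: a_k = 0, 0, 2, -4/3, 4/3, -8/5, 32/15, …
ICs: h(0) = 0, h′(0) = 0, h′′(0) = 4.

f: a_k = 0, 2, -2, 8/3, -4, 32/5, -32/3, …
L₀ from L_f via x↦r, Dx↦r'^{-1}Dx.
Integrate: L := L₀·Dx.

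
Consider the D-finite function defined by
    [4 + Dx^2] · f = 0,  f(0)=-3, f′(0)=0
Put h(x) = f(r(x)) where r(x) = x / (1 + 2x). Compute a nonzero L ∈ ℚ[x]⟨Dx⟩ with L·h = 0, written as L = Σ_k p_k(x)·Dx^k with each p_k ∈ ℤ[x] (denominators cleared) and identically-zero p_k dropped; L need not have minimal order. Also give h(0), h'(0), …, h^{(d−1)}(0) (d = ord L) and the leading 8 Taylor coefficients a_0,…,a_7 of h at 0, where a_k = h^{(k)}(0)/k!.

f: a_k = -3, 0, 6, 0, -2, 0, 4/15, 0, …
L₀ from L_f via x↦r, Dx↦r'^{-1}Dx.
L = 4 + (4 + 24·x + 48·x^2 + 32·x^3)·Dx + (1 + 8·x + 24·x^2 + 32·x^3 + 16·x^4)·Dx^2  (order 2).
h: a_k = -3, 0, 6, -24, 70, -176, 6004/15, -4176/5, …
ICs: h(0) = -3, h′(0) = 0.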